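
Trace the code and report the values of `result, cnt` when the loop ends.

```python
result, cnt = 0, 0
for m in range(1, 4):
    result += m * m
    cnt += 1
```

Let's trace through this code step by step.

Initialize: result = 0
Initialize: cnt = 0
Entering loop: for m in range(1, 4):
After iteration 1: m = 1, result = 1, cnt = 1
After iteration 2: m = 2, result = 5, cnt = 2
After iteration 3: m = 3, result = 14, cnt = 3
Loop ends.

Final answer: 14, 3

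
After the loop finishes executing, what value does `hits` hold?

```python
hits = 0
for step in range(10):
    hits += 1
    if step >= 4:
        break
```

Let's trace through this code step by step.

Initialize: hits = 0
Entering loop: for step in range(10):
After iteration 1: step = 0, hits = 1
After iteration 2: step = 1, hits = 2
After iteration 3: step = 2, hits = 3
After iteration 4: step = 3, hits = 4
After iteration 5: step = 4, hits = 5
Loop ends.

Final answer: 5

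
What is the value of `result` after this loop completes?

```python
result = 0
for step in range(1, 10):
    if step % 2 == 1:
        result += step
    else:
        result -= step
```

Let's trace through this code step by step.

Initialize: result = 0
Entering loop: for step in range(1, 10):
After iteration 1: step = 1, result = 1
After iteration 2: step = 2, result = -1
After iteration 3: step = 3, result = 2
After iteration 4: step = 4, result = -2
After iteration 5: step = 5, result = 3
After iteration 6: step = 6, result = -3
After iteration 7: step = 7, result = 4
After iteration 8: step = 8, result = -4
After iteration 9: step = 9, result = 5
Loop ends.

Final answer: 5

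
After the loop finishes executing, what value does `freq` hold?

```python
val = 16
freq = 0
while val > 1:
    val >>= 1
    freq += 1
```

Let's trace through this code step by step.

Initialize: val = 16
Initialize: freq = 0
Entering loop: while val > 1:
After iteration 1: val = 8, freq = 1
After iteration 2: val = 4, freq = 2
After iteration 3: val = 2, freq = 3
After iteration 4: val = 1, freq = 4
Loop ends.

Final answer: 4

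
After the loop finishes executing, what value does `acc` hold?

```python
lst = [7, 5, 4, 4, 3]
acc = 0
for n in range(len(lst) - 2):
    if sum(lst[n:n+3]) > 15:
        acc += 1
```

Let's trace through this code step by step.

Initialize: lst = [7, 5, 4, 4, 3]
Initialize: acc = 0
Entering loop: for n in range(len(lst) - 2):
After iteration 1: n = 0, acc = 1
After iteration 2: n = 1, acc = 1
After iteration 3: n = 2, acc = 1
Loop ends.

Final answer: 1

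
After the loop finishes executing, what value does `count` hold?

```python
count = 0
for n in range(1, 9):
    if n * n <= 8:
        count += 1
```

Let's trace through this code step by step.

Initialize: count = 0
Entering loop: for n in range(1, 9):
After iteration 1: n = 1, count = 1
After iteration 2: n = 2, count = 2
After iteration 3: n = 3, count = 2
After iteration 4: n = 4, count = 2
After iteration 5: n = 5, count = 2
After iteration 6: n = 6, count = 2
After iteration 7: n = 7, count = 2
After iteration 8: n = 8, count = 2
Loop ends.

Final answer: 2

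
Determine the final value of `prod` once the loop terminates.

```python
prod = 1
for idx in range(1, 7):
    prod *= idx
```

Let's trace through this code step by step.

Initialize: prod = 1
Entering loop: for idx in range(1, 7):
After iteration 1: idx = 1, prod = 1
After iteration 2: idx = 2, prod = 2
After iteration 3: idx = 3, prod = 6
After iteration 4: idx = 4, prod = 24
After iteration 5: idx = 5, prod = 120
After iteration 6: idx = 6, prod = 720
Loop ends.

Final answer: 720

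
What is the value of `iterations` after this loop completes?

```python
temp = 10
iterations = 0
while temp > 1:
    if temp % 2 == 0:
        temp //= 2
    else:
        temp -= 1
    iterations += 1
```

Let's trace through this code step by step.

Initialize: temp = 10
Initialize: iterations = 0
Entering loop: while temp > 1:
After iteration 1: temp = 5, iterations = 1
After iteration 2: temp = 4, iterations = 2
After iteration 3: temp = 2, iterations = 3
After iteration 4: temp = 1, iterations = 4
Loop ends.

Final answer: 4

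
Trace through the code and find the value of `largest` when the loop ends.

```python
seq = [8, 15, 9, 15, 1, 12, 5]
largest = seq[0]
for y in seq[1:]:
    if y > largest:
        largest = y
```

Let's trace through this code step by step.

Initialize: seq = [8, 15, 9, 15, 1, 12, 5]
Initialize: largest = 8
Entering loop: for y in seq[1:]:
After iteration 1: y = 15, largest = 15
After iteration 2: y = 9, largest = 15
After iteration 3: y = 15, largest = 15
After iteration 4: y = 1, largest = 15
After iteration 5: y = 12, largest = 15
After iteration 6: y = 5, largest = 15
Loop ends.

Final answer: 15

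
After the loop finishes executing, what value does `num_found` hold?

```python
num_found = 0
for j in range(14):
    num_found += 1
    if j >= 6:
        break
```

Let's trace through this code step by step.

Initialize: num_found = 0
Entering loop: for j in range(14):
After iteration 1: j = 0, num_found = 1
After iteration 2: j = 1, num_found = 2
After iteration 3: j = 2, num_found = 3
After iteration 4: j = 3, num_found = 4
After iteration 5: j = 4, num_found = 5
After iteration 6: j = 5, num_found = 6
After iteration 7: j = 6, num_found = 7
Loop ends.

Final answer: 7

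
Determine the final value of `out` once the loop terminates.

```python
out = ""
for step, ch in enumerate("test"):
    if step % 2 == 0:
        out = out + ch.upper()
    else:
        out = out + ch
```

Let's trace through this code step by step.

Initialize: out = ''
Entering loop: for step, ch in enumerate("test"):
After iteration 1: step = 0, ch = 't', out = 'T'
After iteration 2: step = 1, ch = 'e', out = 'Te'
After iteration 3: step = 2, ch = 's', out = 'TeS'
After iteration 4: step = 3, ch = 't', out = 'TeSt'
Loop ends.

Final answer: 'TeSt'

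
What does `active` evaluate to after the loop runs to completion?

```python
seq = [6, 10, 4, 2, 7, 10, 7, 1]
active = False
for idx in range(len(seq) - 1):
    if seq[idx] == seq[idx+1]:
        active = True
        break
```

Let's trace through this code step by step.

Initialize: seq = [6, 10, 4, 2, 7, 10, 7, 1]
Initialize: active = False
Entering loop: for idx in range(len(seq) - 1):
After iteration 1: idx = 0, active = False
After iteration 2: idx = 1, active = False
After iteration 3: idx = 2, active = False
After iteration 4: idx = 3, active = False
After iteration 5: idx = 4, active = False
After iteration 6: idx = 5, active = False
After iteration 7: idx = 6, active = False
Loop ends.

Final answer: False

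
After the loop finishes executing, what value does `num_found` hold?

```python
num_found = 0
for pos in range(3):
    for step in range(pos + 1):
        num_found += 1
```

Let's trace through this code step by step.

Initialize: num_found = 0
Entering loop: for pos in range(3):
After iteration 1: pos = 0, num_found = 1, step = 0
After iteration 2: pos = 1, num_found = 3, step = 1
After iteration 3: pos = 2, num_found = 6, step = 2
Loop ends.

Final answer: 6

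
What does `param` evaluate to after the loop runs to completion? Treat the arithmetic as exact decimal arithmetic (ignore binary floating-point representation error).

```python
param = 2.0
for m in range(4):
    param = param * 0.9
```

Let's trace through this code step by step.

Initialize: param = 2.0
Entering loop: for m in range(4):
After iteration 1: m = 0, param = 1.8
After iteration 2: m = 1, param = 1.62
After iteration 3: m = 2, param = 1.458
After iteration 4: m = 3, param = 1.3122
Loop ends.

Final answer: 1.3122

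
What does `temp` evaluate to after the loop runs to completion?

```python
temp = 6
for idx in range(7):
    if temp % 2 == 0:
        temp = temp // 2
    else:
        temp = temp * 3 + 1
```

Let's trace through this code step by step.

Initialize: temp = 6
Entering loop: for idx in range(7):
After iteration 1: idx = 0, temp = 3
After iteration 2: idx = 1, temp = 10
After iteration 3: idx = 2, temp = 5
After iteration 4: idx = 3, temp = 16
After iteration 5: idx = 4, temp = 8
After iteration 6: idx = 5, temp = 4
After iteration 7: idx = 6, temp = 2
Loop ends.

Final answer: 2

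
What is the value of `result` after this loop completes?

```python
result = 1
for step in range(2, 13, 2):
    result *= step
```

Let's trace through this code step by step.

Initialize: result = 1
Entering loop: for step in range(2, 13, 2):
After iteration 1: step = 2, result = 2
After iteration 2: step = 4, result = 8
After iteration 3: step = 6, result = 48
After iteration 4: step = 8, result = 384
After iteration 5: step = 10, result = 3840
After iteration 6: step = 12, result = 46080
Loop ends.

Final answer: 46080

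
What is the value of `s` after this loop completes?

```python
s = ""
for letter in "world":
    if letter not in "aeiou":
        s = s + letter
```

Let's trace through this code step by step.

Initialize: s = ''
Entering loop: for letter in "world":
After iteration 1: letter = 'w', s = 'w'
After iteration 2: letter = 'o', s = 'w'
After iteration 3: letter = 'r', s = 'wr'
After iteration 4: letter = 'l', s = 'wrl'
After iteration 5: letter = 'd', s = 'wrld'
Loop ends.

Final answer: 'wrld'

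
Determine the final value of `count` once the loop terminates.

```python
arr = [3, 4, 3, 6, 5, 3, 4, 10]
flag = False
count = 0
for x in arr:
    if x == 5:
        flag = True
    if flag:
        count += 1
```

Let's trace through this code step by step.

Initialize: arr = [3, 4, 3, 6, 5, 3, 4, 10]
Initialize: flag = False
Initialize: count = 0
Entering loop: for x in arr:
After iteration 1: x = 3, flag = False, count = 0
After iteration 2: x = 4, flag = False, count = 0
After iteration 3: x = 3, flag = False, count = 0
After iteration 4: x = 6, flag = False, count = 0
After iteration 5: x = 5, flag = True, count = 1
After iteration 6: x = 3, flag = True, count = 2
After iteration 7: x = 4, flag = True, count = 3
After iteration 8: x = 10, flag = True, count = 4
Loop ends.

Final answer: 4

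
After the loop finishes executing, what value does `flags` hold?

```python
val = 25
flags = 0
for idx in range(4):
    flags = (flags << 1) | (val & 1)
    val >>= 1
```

Let's trace through this code step by step.

Initialize: val = 25
Initialize: flags = 0
Entering loop: for idx in range(4):
After iteration 1: idx = 0, val = 12, flags = 1
After iteration 2: idx = 1, val = 6, flags = 2
After iteration 3: idx = 2, val = 3, flags = 4
After iteration 4: idx = 3, val = 1, flags = 9
Loop ends.

Final answer: 9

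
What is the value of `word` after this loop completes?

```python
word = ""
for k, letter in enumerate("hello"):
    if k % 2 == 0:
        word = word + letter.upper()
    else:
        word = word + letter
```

Let's trace through this code step by step.

Initialize: word = ''
Entering loop: for k, letter in enumerate("hello"):
After iteration 1: k = 0, letter = 'h', word = 'H'
After iteration 2: k = 1, letter = 'e', word = 'He'
After iteration 3: k = 2, letter = 'l', word = 'HeL'
After iteration 4: k = 3, letter = 'l', word = 'HeLl'
After iteration 5: k = 4, letter = 'o', word = 'HeLlO'
Loop ends.

Final answer: 'HeLlO'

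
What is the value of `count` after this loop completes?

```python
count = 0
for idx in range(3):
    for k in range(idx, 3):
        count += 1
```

Let's trace through this code step by step.

Initialize: count = 0
Entering loop: for idx in range(3):
After iteration 1: idx = 0, count = 3
After iteration 2: idx = 1, count = 5
After iteration 3: idx = 2, count = 6
Loop ends.

Final answer: 6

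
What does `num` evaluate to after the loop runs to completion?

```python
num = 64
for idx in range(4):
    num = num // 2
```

Let's trace through this code step by step.

Initialize: num = 64
Entering loop: for idx in range(4):
After iteration 1: idx = 0, num = 32
After iteration 2: idx = 1, num = 16
After iteration 3: idx = 2, num = 8
After iteration 4: idx = 3, num = 4
Loop ends.

Final answer: 4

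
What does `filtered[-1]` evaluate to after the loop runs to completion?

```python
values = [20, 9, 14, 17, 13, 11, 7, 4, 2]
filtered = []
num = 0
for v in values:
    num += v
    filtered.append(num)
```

Let's trace through this code step by step.

Initialize: values = [20, 9, 14, 17, 13, 11, 7, 4, 2]
Initialize: filtered = []
Initialize: num = 0
Entering loop: for v in values:
After iteration 1: v = 20, filtered = [20], num = 20
After iteration 2: v = 9, filtered = [20, 29], num = 29
After iteration 3: v = 14, filtered = [20, 29, 43], num = 43
After iteration 4: v = 17, filtered = [20, 29, 43, 60], num = 60
After iteration 5: v = 13, filtered = [20, 29, 43, 60, 73], num = 73
After iteration 6: v = 11, filtered = [20, 29, 43, 60, 73, 84], num = 84
After iteration 7: v = 7, filtered = [20, 29, 43, 60, 73, 84, 91], num = 91
After iteration 8: v = 4, filtered = [20, 29, 43, 60, 73, 84, 91, 95], num = 95
After iteration 9: v = 2, filtered = [20, 29, 43, 60, 73, 84, 91, 95, 97], num = 97
Loop ends.
filtered[-1] = 97

Final answer: 97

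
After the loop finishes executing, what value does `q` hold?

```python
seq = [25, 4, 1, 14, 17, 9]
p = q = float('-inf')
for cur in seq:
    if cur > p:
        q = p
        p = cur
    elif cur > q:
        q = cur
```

Let's trace through this code step by step.

Initialize: seq = [25, 4, 1, 14, 17, 9]
Initialize: p = -inf
Initialize: q = -inf
Entering loop: for cur in seq:
After iteration 1: cur = 25, p = 25, q = -inf
After iteration 2: cur = 4, p = 25, q = 4
After iteration 3: cur = 1, p = 25, q = 4
After iteration 4: cur = 14, p = 25, q = 14
After iteration 5: cur = 17, p = 25, q = 17
After iteration 6: cur = 9, p = 25, q = 17
Loop ends.

Final answer: 17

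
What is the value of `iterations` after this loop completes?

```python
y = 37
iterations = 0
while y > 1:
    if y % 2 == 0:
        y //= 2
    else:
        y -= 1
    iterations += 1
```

Let's trace through this code step by step.

Initialize: y = 37
Initialize: iterations = 0
Entering loop: while y > 1:
After iteration 1: y = 36, iterations = 1
After iteration 2: y = 18, iterations = 2
After iteration 3: y = 9, iterations = 3
After iteration 4: y = 8, iterations = 4
After iteration 5: y = 4, iterations = 5
After iteration 6: y = 2, iterations = 6
After iteration 7: y = 1, iterations = 7
Loop ends.

Final answer: 7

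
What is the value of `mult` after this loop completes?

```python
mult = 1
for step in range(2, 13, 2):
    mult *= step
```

Let's trace through this code step by step.

Initialize: mult = 1
Entering loop: for step in range(2, 13, 2):
After iteration 1: step = 2, mult = 2
After iteration 2: step = 4, mult = 8
After iteration 3: step = 6, mult = 48
After iteration 4: step = 8, mult = 384
After iteration 5: step = 10, mult = 3840
After iteration 6: step = 12, mult = 46080
Loop ends.

Final answer: 46080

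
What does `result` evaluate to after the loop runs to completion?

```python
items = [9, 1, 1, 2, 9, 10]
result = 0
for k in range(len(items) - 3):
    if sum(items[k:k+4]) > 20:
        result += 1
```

Let's trace through this code step by step.

Initialize: items = [9, 1, 1, 2, 9, 10]
Initialize: result = 0
Entering loop: for k in range(len(items) - 3):
After iteration 1: k = 0, result = 0
After iteration 2: k = 1, result = 0
After iteration 3: k = 2, result = 1
Loop ends.

Final answer: 1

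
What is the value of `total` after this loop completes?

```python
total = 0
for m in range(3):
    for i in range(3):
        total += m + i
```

Let's trace through this code step by step.

Initialize: total = 0
Entering loop: for m in range(3):
After iteration 1: m = 0, total = 3
After iteration 2: m = 1, total = 9
After iteration 3: m = 2, total = 18
Loop ends.

Final answer: 18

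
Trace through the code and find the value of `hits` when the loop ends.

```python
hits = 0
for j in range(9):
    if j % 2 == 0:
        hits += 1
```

Let's trace through this code step by step.

Initialize: hits = 0
Entering loop: for j in range(9):
After iteration 1: j = 0, hits = 1
After iteration 2: j = 1, hits = 1
After iteration 3: j = 2, hits = 2
After iteration 4: j = 3, hits = 2
After iteration 5: j = 4, hits = 3
After iteration 6: j = 5, hits = 3
After iteration 7: j = 6, hits = 4
After iteration 8: j = 7, hits = 4
After iteration 9: j = 8, hits = 5
Loop ends.

Final answer: 5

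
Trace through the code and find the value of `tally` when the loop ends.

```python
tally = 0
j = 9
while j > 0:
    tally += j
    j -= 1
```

Let's trace through this code step by step.

Initialize: tally = 0
Initialize: j = 9
Entering loop: while j > 0:
After iteration 1: tally = 9, j = 8
After iteration 2: tally = 17, j = 7
After iteration 3: tally = 24, j = 6
After iteration 4: tally = 30, j = 5
After iteration 5: tally = 35, j = 4
After iteration 6: tally = 39, j = 3
After iteration 7: tally = 42, j = 2
After iteration 8: tally = 44, j = 1
After iteration 9: tally = 45, j = 0
Loop ends.

Final answer: 45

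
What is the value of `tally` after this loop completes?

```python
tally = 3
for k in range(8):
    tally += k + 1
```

Let's trace through this code step by step.

Initialize: tally = 3
Entering loop: for k in range(8):
After iteration 1: k = 0, tally = 4
After iteration 2: k = 1, tally = 6
After iteration 3: k = 2, tally = 9
After iteration 4: k = 3, tally = 13
After iteration 5: k = 4, tally = 18
After iteration 6: k = 5, tally = 24
After iteration 7: k = 6, tally = 31
After iteration 8: k = 7, tally = 39
Loop ends.

Final answer: 39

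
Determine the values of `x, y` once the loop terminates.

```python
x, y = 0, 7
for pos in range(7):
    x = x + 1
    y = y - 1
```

Let's trace through this code step by step.

Initialize: x = 0
Initialize: y = 7
Entering loop: for pos in range(7):
After iteration 1: pos = 0, x = 1, y = 6
After iteration 2: pos = 1, x = 2, y = 5
After iteration 3: pos = 2, x = 3, y = 4
After iteration 4: pos = 3, x = 4, y = 3
After iteration 5: pos = 4, x = 5, y = 2
After iteration 6: pos = 5, x = 6, y = 1
After iteration 7: pos = 6, x = 7, y = 0
Loop ends.

Final answer: 7, 0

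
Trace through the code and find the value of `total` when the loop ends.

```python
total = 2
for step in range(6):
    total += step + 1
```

Let's trace through this code step by step.

Initialize: total = 2
Entering loop: for step in range(6):
After iteration 1: step = 0, total = 3
After iteration 2: step = 1, total = 5
After iteration 3: step = 2, total = 8
After iteration 4: step = 3, total = 12
After iteration 5: step = 4, total = 17
After iteration 6: step = 5, total = 23
Loop ends.

Final answer: 23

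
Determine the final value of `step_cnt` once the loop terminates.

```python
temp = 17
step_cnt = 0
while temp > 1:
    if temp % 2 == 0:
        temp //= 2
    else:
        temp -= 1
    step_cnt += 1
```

Let's trace through this code step by step.

Initialize: temp = 17
Initialize: step_cnt = 0
Entering loop: while temp > 1:
After iteration 1: temp = 16, step_cnt = 1
After iteration 2: temp = 8, step_cnt = 2
After iteration 3: temp = 4, step_cnt = 3
After iteration 4: temp = 2, step_cnt = 4
After iteration 5: temp = 1, step_cnt = 5
Loop ends.

Final answer: 5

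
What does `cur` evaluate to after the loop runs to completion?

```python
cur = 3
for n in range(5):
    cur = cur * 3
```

Let's trace through this code step by step.

Initialize: cur = 3
Entering loop: for n in range(5):
After iteration 1: n = 0, cur = 9
After iteration 2: n = 1, cur = 27
After iteration 3: n = 2, cur = 81
After iteration 4: n = 3, cur = 243
After iteration 5: n = 4, cur = 729
Loop ends.

Final answer: 729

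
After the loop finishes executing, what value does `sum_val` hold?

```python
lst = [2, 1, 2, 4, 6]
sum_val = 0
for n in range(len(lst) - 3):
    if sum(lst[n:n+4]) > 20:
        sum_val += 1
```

Let's trace through this code step by step.

Initialize: lst = [2, 1, 2, 4, 6]
Initialize: sum_val = 0
Entering loop: for n in range(len(lst) - 3):
After iteration 1: n = 0, sum_val = 0
After iteration 2: n = 1, sum_val = 0
Loop ends.

Final answer: 0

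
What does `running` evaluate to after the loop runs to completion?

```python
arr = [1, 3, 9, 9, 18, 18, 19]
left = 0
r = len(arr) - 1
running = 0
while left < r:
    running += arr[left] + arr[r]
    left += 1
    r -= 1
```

Let's trace through this code step by step.

Initialize: arr = [1, 3, 9, 9, 18, 18, 19]
Initialize: left = 0
Initialize: r = 6
Initialize: running = 0
Entering loop: while left < r:
After iteration 1: left = 1, r = 5, running = 20
After iteration 2: left = 2, r = 4, running = 41
After iteration 3: left = 3, r = 3, running = 68
Loop ends.

Final answer: 68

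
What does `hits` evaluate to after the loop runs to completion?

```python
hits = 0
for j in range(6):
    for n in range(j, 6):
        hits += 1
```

Let's trace through this code step by step.

Initialize: hits = 0
Entering loop: for j in range(6):
After iteration 1: j = 0, hits = 6
After iteration 2: j = 1, hits = 11
After iteration 3: j = 2, hits = 15
After iteration 4: j = 3, hits = 18
After iteration 5: j = 4, hits = 20
After iteration 6: j = 5, hits = 21
Loop ends.

Final answer: 21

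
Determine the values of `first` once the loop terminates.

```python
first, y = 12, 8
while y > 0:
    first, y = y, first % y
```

Let's trace through this code step by step.

Initialize: first = 12
Initialize: y = 8
Entering loop: while y > 0:
After iteration 1: first = 8, y = 4
After iteration 2: first = 4, y = 0
Loop ends.

Final answer: 4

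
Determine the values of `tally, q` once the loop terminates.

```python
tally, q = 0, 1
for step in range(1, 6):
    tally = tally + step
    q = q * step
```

Let's trace through this code step by step.

Initialize: tally = 0
Initialize: q = 1
Entering loop: for step in range(1, 6):
After iteration 1: step = 1, tally = 1, q = 1
After iteration 2: step = 2, tally = 3, q = 2
After iteration 3: step = 3, tally = 6, q = 6
After iteration 4: step = 4, tally = 10, q = 24
After iteration 5: step = 5, tally = 15, q = 120
Loop ends.

Final answer: 15, 120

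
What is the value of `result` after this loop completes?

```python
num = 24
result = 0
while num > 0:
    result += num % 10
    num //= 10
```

Let's trace through this code step by step.

Initialize: num = 24
Initialize: result = 0
Entering loop: while num > 0:
After iteration 1: num = 2, result = 4
After iteration 2: num = 0, result = 6
Loop ends.

Final answer: 6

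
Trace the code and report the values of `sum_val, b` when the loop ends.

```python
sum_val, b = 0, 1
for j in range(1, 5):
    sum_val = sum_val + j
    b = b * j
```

Let's trace through this code step by step.

Initialize: sum_val = 0
Initialize: b = 1
Entering loop: for j in range(1, 5):
After iteration 1: j = 1, sum_val = 1, b = 1
After iteration 2: j = 2, sum_val = 3, b = 2
After iteration 3: j = 3, sum_val = 6, b = 6
After iteration 4: j = 4, sum_val = 10, b = 24
Loop ends.

Final answer: 10, 24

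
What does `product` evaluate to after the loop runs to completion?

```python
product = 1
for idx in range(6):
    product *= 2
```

Let's trace through this code step by step.

Initialize: product = 1
Entering loop: for idx in range(6):
After iteration 1: idx = 0, product = 2
After iteration 2: idx = 1, product = 4
After iteration 3: idx = 2, product = 8
After iteration 4: idx = 3, product = 16
After iteration 5: idx = 4, product = 32
After iteration 6: idx = 5, product = 64
Loop ends.

Final answer: 64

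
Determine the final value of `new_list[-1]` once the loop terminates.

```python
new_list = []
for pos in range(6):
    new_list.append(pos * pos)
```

Let's trace through this code step by step.

Initialize: new_list = []
Entering loop: for pos in range(6):
After iteration 1: pos = 0, new_list = [0]
After iteration 2: pos = 1, new_list = [0, 1]
After iteration 3: pos = 2, new_list = [0, 1, 4]
After iteration 4: pos = 3, new_list = [0, 1, 4, 9]
After iteration 5: pos = 4, new_list = [0, 1, 4, 9, 16]
After iteration 6: pos = 5, new_list = [0, 1, 4, 9, 16, 25]
Loop ends.
new_list[-1] = 25

Final answer: 25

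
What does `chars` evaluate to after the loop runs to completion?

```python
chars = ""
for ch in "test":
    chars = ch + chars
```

Let's trace through this code step by step.

Initialize: chars = ''
Entering loop: for ch in "test":
After iteration 1: ch = 't', chars = 't'
After iteration 2: ch = 'e', chars = 'et'
After iteration 3: ch = 's', chars = 'set'
After iteration 4: ch = 't', chars = 'tset'
Loop ends.

Final answer: 'tset'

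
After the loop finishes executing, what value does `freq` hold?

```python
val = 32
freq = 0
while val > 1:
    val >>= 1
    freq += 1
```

Let's trace through this code step by step.

Initialize: val = 32
Initialize: freq = 0
Entering loop: while val > 1:
After iteration 1: val = 16, freq = 1
After iteration 2: val = 8, freq = 2
After iteration 3: val = 4, freq = 3
After iteration 4: val = 2, freq = 4
After iteration 5: val = 1, freq = 5
Loop ends.

Final answer: 5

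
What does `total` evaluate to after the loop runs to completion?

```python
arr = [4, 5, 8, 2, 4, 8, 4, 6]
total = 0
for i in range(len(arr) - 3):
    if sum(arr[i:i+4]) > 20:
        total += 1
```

Let's trace through this code step by step.

Initialize: arr = [4, 5, 8, 2, 4, 8, 4, 6]
Initialize: total = 0
Entering loop: for i in range(len(arr) - 3):
After iteration 1: i = 0, total = 0
After iteration 2: i = 1, total = 0
After iteration 3: i = 2, total = 1
After iteration 4: i = 3, total = 1
After iteration 5: i = 4, total = 2
Loop ends.

Final answer: 2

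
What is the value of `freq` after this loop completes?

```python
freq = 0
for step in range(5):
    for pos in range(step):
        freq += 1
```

Let's trace through this code step by step.

Initialize: freq = 0
Entering loop: for step in range(5):
After iteration 1: step = 0, freq = 0
After iteration 2: step = 1, freq = 1, pos = 0
After iteration 3: step = 2, freq = 3, pos = 1
After iteration 4: step = 3, freq = 6, pos = 2
After iteration 5: step = 4, freq = 10, pos = 3
Loop ends.

Final answer: 10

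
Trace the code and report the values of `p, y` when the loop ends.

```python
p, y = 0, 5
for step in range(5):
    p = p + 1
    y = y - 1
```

Let's trace through this code step by step.

Initialize: p = 0
Initialize: y = 5
Entering loop: for step in range(5):
After iteration 1: step = 0, p = 1, y = 4
After iteration 2: step = 1, p = 2, y = 3
After iteration 3: step = 2, p = 3, y = 2
After iteration 4: step = 3, p = 4, y = 1
After iteration 5: step = 4, p = 5, y = 0
Loop ends.

Final answer: 5, 0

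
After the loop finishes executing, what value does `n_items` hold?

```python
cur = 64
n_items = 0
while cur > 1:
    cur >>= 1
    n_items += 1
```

Let's trace through this code step by step.

Initialize: cur = 64
Initialize: n_items = 0
Entering loop: while cur > 1:
After iteration 1: cur = 32, n_items = 1
After iteration 2: cur = 16, n_items = 2
After iteration 3: cur = 8, n_items = 3
After iteration 4: cur = 4, n_items = 4
After iteration 5: cur = 2, n_items = 5
After iteration 6: cur = 1, n_items = 6
Loop ends.

Final answer: 6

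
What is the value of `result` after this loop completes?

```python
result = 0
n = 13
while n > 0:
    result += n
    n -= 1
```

Let's trace through this code step by step.

Initialize: result = 0
Initialize: n = 13
Entering loop: while n > 0:
After iteration 1: result = 13, n = 12
After iteration 2: result = 25, n = 11
After iteration 3: result = 36, n = 10
After iteration 4: result = 46, n = 9
After iteration 5: result = 55, n = 8
After iteration 6: result = 63, n = 7
After iteration 7: result = 70, n = 6
After iteration 8: result = 76, n = 5
After iteration 9: result = 81, n = 4
After iteration 10: result = 85, n = 3
After iteration 11: result = 88, n = 2
After iteration 12: result = 90, n = 1
After iteration 13: result = 91, n = 0
Loop ends.

Final answer: 91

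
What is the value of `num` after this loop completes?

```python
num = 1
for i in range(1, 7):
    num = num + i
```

Let's trace through this code step by step.

Initialize: num = 1
Entering loop: for i in range(1, 7):
After iteration 1: i = 1, num = 2
After iteration 2: i = 2, num = 4
After iteration 3: i = 3, num = 7
After iteration 4: i = 4, num = 11
After iteration 5: i = 5, num = 16
After iteration 6: i = 6, num = 22
Loop ends.

Final answer: 22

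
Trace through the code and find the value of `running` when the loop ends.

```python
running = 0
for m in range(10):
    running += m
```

Let's trace through this code step by step.

Initialize: running = 0
Entering loop: for m in range(10):
After iteration 1: m = 0, running = 0
After iteration 2: m = 1, running = 1
After iteration 3: m = 2, running = 3
After iteration 4: m = 3, running = 6
After iteration 5: m = 4, running = 10
After iteration 6: m = 5, running = 15
After iteration 7: m = 6, running = 21
After iteration 8: m = 7, running = 28
After iteration 9: m = 8, running = 36
After iteration 10: m = 9, running = 45
Loop ends.

Final answer: 45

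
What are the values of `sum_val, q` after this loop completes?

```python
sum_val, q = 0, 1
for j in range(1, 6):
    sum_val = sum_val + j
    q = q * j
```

Let's trace through this code step by step.

Initialize: sum_val = 0
Initialize: q = 1
Entering loop: for j in range(1, 6):
After iteration 1: j = 1, sum_val = 1, q = 1
After iteration 2: j = 2, sum_val = 3, q = 2
After iteration 3: j = 3, sum_val = 6, q = 6
After iteration 4: j = 4, sum_val = 10, q = 24
After iteration 5: j = 5, sum_val = 15, q = 120
Loop ends.

Final answer: 15, 120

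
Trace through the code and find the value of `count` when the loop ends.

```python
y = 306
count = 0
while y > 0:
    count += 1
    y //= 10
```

Let's trace through this code step by step.

Initialize: y = 306
Initialize: count = 0
Entering loop: while y > 0:
After iteration 1: y = 30, count = 1
After iteration 2: y = 3, count = 2
After iteration 3: y = 0, count = 3
Loop ends.

Final answer: 3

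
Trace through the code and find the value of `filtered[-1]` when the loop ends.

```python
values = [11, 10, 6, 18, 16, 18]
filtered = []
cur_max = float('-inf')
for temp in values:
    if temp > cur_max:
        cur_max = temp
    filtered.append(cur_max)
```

Let's trace through this code step by step.

Initialize: values = [11, 10, 6, 18, 16, 18]
Initialize: filtered = []
Initialize: cur_max = -inf
Entering loop: for temp in values:
After iteration 1: temp = 11, filtered = [11], cur_max = 11
After iteration 2: temp = 10, filtered = [11, 11], cur_max = 11
After iteration 3: temp = 6, filtered = [11, 11, 11], cur_max = 11
After iteration 4: temp = 18, filtered = [11, 11, 11, 18], cur_max = 18
After iteration 5: temp = 16, filtered = [11, 11, 11, 18, 18], cur_max = 18
After iteration 6: temp = 18, filtered = [11, 11, 11, 18, 18, 18], cur_max = 18
Loop ends.
filtered[-1] = 18

Final answer: 18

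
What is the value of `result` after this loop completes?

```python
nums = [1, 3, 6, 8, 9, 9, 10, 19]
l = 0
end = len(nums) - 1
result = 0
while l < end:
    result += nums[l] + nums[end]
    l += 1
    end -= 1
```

Let's trace through this code step by step.

Initialize: nums = [1, 3, 6, 8, 9, 9, 10, 19]
Initialize: l = 0
Initialize: end = 7
Initialize: result = 0
Entering loop: while l < end:
After iteration 1: l = 1, end = 6, result = 20
After iteration 2: l = 2, end = 5, result = 33
After iteration 3: l = 3, end = 4, result = 48
After iteration 4: l = 4, end = 3, result = 65
Loop ends.

Final answer: 65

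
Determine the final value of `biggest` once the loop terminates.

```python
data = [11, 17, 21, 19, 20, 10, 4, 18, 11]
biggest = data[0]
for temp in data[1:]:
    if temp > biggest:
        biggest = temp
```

Let's trace through this code step by step.

Initialize: data = [11, 17, 21, 19, 20, 10, 4, 18, 11]
Initialize: biggest = 11
Entering loop: for temp in data[1:]:
After iteration 1: temp = 17, biggest = 17
After iteration 2: temp = 21, biggest = 21
After iteration 3: temp = 19, biggest = 21
After iteration 4: temp = 20, biggest = 21
After iteration 5: temp = 10, biggest = 21
After iteration 6: temp = 4, biggest = 21
After iteration 7: temp = 18, biggest = 21
After iteration 8: temp = 11, biggest = 21
Loop ends.

Final answer: 21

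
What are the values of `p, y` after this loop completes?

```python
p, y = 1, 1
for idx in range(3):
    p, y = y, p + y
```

Let's trace through this code step by step.

Initialize: p = 1
Initialize: y = 1
Entering loop: for idx in range(3):
After iteration 1: idx = 0, p = 1, y = 2
After iteration 2: idx = 1, p = 2, y = 3
After iteration 3: idx = 2, p = 3, y = 5
Loop ends.

Final answer: 3, 5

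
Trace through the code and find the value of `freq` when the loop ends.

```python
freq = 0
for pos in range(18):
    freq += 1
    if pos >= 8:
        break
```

Let's trace through this code step by step.

Initialize: freq = 0
Entering loop: for pos in range(18):
After iteration 1: pos = 0, freq = 1
After iteration 2: pos = 1, freq = 2
After iteration 3: pos = 2, freq = 3
After iteration 4: pos = 3, freq = 4
After iteration 5: pos = 4, freq = 5
After iteration 6: pos = 5, freq = 6
After iteration 7: pos = 6, freq = 7
After iteration 8: pos = 7, freq = 8
After iteration 9: pos = 8, freq = 9
Loop ends.

Final answer: 9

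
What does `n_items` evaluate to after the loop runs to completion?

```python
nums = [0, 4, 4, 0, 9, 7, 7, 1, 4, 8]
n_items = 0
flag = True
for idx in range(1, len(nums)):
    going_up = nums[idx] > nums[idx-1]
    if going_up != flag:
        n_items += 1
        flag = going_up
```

Let's trace through this code step by step.

Initialize: nums = [0, 4, 4, 0, 9, 7, 7, 1, 4, 8]
Initialize: n_items = 0
Initialize: flag = True
Entering loop: for idx in range(1, len(nums)):
After iteration 1: idx = 1, n_items = 0, flag = True, going_up = True
After iteration 2: idx = 2, n_items = 1, flag = False, going_up = False
After iteration 3: idx = 3, n_items = 1, flag = False, going_up = False
After iteration 4: idx = 4, n_items = 2, flag = True, going_up = True
After iteration 5: idx = 5, n_items = 3, flag = False, going_up = False
After iteration 6: idx = 6, n_items = 3, flag = False, going_up = False
After iteration 7: idx = 7, n_items = 3, flag = False, going_up = False
After iteration 8: idx = 8, n_items = 4, flag = True, going_up = True
After iteration 9: idx = 9, n_items = 4, flag = True, going_up = True
Loop ends.

Final answer: 4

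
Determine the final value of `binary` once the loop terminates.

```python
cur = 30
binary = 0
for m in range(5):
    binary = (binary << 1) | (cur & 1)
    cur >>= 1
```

Let's trace through this code step by step.

Initialize: cur = 30
Initialize: binary = 0
Entering loop: for m in range(5):
After iteration 1: m = 0, cur = 15, binary = 0
After iteration 2: m = 1, cur = 7, binary = 1
After iteration 3: m = 2, cur = 3, binary = 3
After iteration 4: m = 3, cur = 1, binary = 7
After iteration 5: m = 4, cur = 0, binary = 15
Loop ends.

Final answer: 15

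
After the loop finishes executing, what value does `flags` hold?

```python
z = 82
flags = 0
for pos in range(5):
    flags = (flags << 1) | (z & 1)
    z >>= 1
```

Let's trace through this code step by step.

Initialize: z = 82
Initialize: flags = 0
Entering loop: for pos in range(5):
After iteration 1: pos = 0, z = 41, flags = 0
After iteration 2: pos = 1, z = 20, flags = 1
After iteration 3: pos = 2, z = 10, flags = 2
After iteration 4: pos = 3, z = 5, flags = 4
After iteration 5: pos = 4, z = 2, flags = 9
Loop ends.

Final answer: 9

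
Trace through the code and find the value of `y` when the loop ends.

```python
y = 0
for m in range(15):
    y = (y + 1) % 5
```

Let's trace through this code step by step.

Initialize: y = 0
Entering loop: for m in range(15):
After iteration 1: m = 0, y = 1
After iteration 2: m = 1, y = 2
After iteration 3: m = 2, y = 3
After iteration 4: m = 3, y = 4
After iteration 5: m = 4, y = 0
After iteration 6: m = 5, y = 1
After iteration 7: m = 6, y = 2
After iteration 8: m = 7, y = 3
After iteration 9: m = 8, y = 4
After iteration 10: m = 9, y = 0
After iteration 11: m = 10, y = 1
After iteration 12: m = 11, y = 2
After iteration 13: m = 12, y = 3
After iteration 14: m = 13, y = 4
After iteration 15: m = 14, y = 0
Loop ends.

Final answer: 0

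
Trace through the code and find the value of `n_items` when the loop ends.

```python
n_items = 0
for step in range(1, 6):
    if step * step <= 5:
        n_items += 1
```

Let's trace through this code step by step.

Initialize: n_items = 0
Entering loop: for step in range(1, 6):
After iteration 1: step = 1, n_items = 1
After iteration 2: step = 2, n_items = 2
After iteration 3: step = 3, n_items = 2
After iteration 4: step = 4, n_items = 2
After iteration 5: step = 5, n_items = 2
Loop ends.

Final answer: 2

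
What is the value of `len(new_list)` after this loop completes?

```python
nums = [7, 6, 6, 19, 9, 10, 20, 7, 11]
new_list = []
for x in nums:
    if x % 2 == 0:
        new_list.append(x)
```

Let's trace through this code step by step.

Initialize: nums = [7, 6, 6, 19, 9, 10, 20, 7, 11]
Initialize: new_list = []
Entering loop: for x in nums:
After iteration 1: x = 7, new_list = []
After iteration 2: x = 6, new_list = [6]
After iteration 3: x = 6, new_list = [6, 6]
After iteration 4: x = 19, new_list = [6, 6]
After iteration 5: x = 9, new_list = [6, 6]
After iteration 6: x = 10, new_list = [6, 6, 10]
After iteration 7: x = 20, new_list = [6, 6, 10, 20]
After iteration 8: x = 7, new_list = [6, 6, 10, 20]
After iteration 9: x = 11, new_list = [6, 6, 10, 20]
Loop ends.
len(new_list) = 4

Final answer: 4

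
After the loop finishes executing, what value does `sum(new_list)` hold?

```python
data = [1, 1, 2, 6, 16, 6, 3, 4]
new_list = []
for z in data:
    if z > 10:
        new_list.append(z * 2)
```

Let's trace through this code step by step.

Initialize: data = [1, 1, 2, 6, 16, 6, 3, 4]
Initialize: new_list = []
Entering loop: for z in data:
After iteration 1: z = 1, new_list = []
After iteration 2: z = 1, new_list = []
After iteration 3: z = 2, new_list = []
After iteration 4: z = 6, new_list = []
After iteration 5: z = 16, new_list = [32]
After iteration 6: z = 6, new_list = [32]
After iteration 7: z = 3, new_list = [32]
After iteration 8: z = 4, new_list = [32]
Loop ends.
sum(new_list) = 32

Final answer: 32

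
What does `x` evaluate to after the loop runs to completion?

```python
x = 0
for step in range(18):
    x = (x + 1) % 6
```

Let's trace through this code step by step.

Initialize: x = 0
Entering loop: for step in range(18):
After iteration 1: step = 0, x = 1
After iteration 2: step = 1, x = 2
After iteration 3: step = 2, x = 3
After iteration 4: step = 3, x = 4
After iteration 5: step = 4, x = 5
After iteration 6: step = 5, x = 0
After iteration 7: step = 6, x = 1
After iteration 8: step = 7, x = 2
After iteration 9: step = 8, x = 3
After iteration 10: step = 9, x = 4
After iteration 11: step = 10, x = 5
After iteration 12: step = 11, x = 0
After iteration 13: step = 12, x = 1
After iteration 14: step = 13, x = 2
After iteration 15: step = 14, x = 3
After iteration 16: step = 15, x = 4
After iteration 17: step = 16, x = 5
After iteration 18: step = 17, x = 0
Loop ends.

Final answer: 0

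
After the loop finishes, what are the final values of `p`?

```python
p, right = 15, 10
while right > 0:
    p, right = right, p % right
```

Let's trace through this code step by step.

Initialize: p = 15
Initialize: right = 10
Entering loop: while right > 0:
After iteration 1: p = 10, right = 5
After iteration 2: p = 5, right = 0
Loop ends.

Final answer: 5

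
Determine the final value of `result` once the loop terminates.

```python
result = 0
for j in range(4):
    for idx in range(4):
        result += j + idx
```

Let's trace through this code step by step.

Initialize: result = 0
Entering loop: for j in range(4):
After iteration 1: j = 0, result = 6
After iteration 2: j = 1, result = 16
After iteration 3: j = 2, result = 30
After iteration 4: j = 3, result = 48
Loop ends.

Final answer: 48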